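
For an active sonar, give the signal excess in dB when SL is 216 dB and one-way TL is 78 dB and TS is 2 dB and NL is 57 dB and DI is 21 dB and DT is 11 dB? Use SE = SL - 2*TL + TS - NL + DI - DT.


SE = SL - 2*TL + TS - NL + DI - DT = 216 - 2*78 + (2) - 57 + 21 - 11 = 15

15 dB


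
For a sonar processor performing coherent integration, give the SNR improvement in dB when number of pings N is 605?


Gain = 10*log10(605) = 27.82

27.82 dB


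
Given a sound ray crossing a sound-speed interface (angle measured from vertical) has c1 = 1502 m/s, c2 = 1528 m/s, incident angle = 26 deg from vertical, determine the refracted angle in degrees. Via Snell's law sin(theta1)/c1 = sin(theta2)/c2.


sin(theta2) = (c2/c1)*sin(theta1) = (1528/1502)*sin(26 deg) = 0.44596
theta2 = arcsin(0.44596) = 26.48

26.48 deg


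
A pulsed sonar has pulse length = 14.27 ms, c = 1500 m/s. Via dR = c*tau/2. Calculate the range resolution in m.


10.7025 m


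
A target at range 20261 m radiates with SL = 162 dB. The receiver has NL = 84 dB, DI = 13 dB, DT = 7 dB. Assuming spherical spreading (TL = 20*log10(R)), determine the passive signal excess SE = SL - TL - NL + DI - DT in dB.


Step 1: TL = 20*log10(20261) = 86.13 dB
Step 2: SE = 162 - 86.13 - 84 + 13 - 7 = -2.13

-2.13 dB


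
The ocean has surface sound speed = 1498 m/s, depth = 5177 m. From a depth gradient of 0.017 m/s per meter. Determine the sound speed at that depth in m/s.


1586.009 m/s


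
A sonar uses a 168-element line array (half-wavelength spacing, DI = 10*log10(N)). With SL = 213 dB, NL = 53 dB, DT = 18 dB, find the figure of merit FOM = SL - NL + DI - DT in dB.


Step 1: DI = 10*log10(168) = 22.25 dB
Step 2: FOM = SL - NL + DI - DT = 213 - 53 + 22.25 - 18 = 164.25

164.25 dB


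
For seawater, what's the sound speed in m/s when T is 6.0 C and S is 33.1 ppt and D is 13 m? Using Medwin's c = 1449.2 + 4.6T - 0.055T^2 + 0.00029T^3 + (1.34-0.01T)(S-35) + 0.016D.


c = 1449.2 + 4.6*6.0 - 0.055*6.0^2 + 0.00029*6.0^3 + (1.34 - 0.01*6.0)*(33.1 - 35) + 0.016*13 = 1472.66

1472.66 m/s


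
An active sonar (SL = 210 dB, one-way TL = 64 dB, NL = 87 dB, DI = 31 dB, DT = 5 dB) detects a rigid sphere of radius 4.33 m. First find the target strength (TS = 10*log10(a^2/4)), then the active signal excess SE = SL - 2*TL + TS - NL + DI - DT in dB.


Step 1: TS = 10*log10(4.33^2/4) = 6.71 dB
Step 2: SE = SL - 2*TL + TS - NL + DI - DT = 210 - 2*64 + (6.71) - 87 + 31 - 5 = 27.71

27.71 dB


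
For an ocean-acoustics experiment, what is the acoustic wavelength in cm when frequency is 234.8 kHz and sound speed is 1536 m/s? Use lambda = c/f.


0.65 cm


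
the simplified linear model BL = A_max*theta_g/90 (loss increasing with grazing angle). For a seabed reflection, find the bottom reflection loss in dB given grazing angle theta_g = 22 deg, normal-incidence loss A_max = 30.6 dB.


BL = A_max * theta_g / 90 = 30.6 * 22 / 90 = 7.48

7.48 dB


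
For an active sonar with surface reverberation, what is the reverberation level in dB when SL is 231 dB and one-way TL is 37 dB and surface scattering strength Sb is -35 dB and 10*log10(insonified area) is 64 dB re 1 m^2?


RL = SL - 2*TL + Sb + 10*log10(A) = 231 - 2*37 + (-35) + 64 = 186

186 dB


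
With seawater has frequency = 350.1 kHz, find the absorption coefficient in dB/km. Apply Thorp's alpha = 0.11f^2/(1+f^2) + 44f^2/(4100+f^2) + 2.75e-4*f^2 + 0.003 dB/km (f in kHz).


f^2 = 122570.01
alpha = 0.11*122570.01/(1+122570.01) + 44*122570.01/(4100+122570.01) + 2.75e-4*122570.01 + 0.003 = 76.396

76.396 dB/km


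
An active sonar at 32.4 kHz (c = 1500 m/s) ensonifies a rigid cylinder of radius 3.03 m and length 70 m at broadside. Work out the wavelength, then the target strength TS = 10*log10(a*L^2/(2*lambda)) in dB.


Step 1: lambda = c/f = 1500/32400 = 0.0463 m
Step 2: TS = 10*log10(a*L^2/(2*lambda)) = 10*log10(3.03*70^2/(2*0.0463)) = 52.05

52.05 dB


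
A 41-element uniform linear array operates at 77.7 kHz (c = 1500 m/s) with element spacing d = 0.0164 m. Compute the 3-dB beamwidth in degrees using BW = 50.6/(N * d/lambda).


Step 1: lambda = 1500/77700 = 0.01931 m
Step 2: d/lambda = 0.0164/0.01931 = 0.8493
Step 3: BW = 50.6/(N * d/lambda) = 50.6/(41 * 0.8493) = 1.45

1.45 deg


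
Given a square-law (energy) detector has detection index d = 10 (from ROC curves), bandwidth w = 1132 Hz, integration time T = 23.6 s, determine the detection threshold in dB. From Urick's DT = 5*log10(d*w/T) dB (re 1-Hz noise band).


DT = 5*log10(d*w/T) = 5*log10(10 * 1132 / 23.6) = 5*log10(479.66) = 13.4

13.4 dB


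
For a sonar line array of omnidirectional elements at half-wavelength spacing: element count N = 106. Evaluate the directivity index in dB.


DI = 10*log10(106) = 20.25

20.25 dB


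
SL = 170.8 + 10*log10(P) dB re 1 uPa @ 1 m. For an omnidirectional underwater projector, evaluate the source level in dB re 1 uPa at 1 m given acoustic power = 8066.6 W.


209.87 dB


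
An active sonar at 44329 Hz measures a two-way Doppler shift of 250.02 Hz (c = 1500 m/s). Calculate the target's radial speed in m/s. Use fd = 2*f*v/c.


From fd = 2*f*v/c, v = c*fd/(2*f) = 1500 * 250.02 / (2*44329) = 4.23

4.23 m/s


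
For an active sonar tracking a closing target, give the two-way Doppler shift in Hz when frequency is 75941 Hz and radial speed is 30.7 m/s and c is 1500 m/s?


3108.52 Hz


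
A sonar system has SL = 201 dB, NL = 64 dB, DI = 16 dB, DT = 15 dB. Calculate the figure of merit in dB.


138 dB


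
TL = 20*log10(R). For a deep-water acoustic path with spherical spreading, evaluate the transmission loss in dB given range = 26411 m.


TL = 20*log10(26411) = 88.44

88.44 dB


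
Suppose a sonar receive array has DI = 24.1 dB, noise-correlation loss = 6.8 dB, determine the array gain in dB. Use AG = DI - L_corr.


AG = DI - L_corr = 24.1 - 6.8 = 17.3

17.3 dB


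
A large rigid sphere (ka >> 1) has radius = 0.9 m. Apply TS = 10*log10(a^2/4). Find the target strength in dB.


TS = 10*log10(0.9^2 / 4) = 10*log10(0.2025) = -6.94

-6.94 dB


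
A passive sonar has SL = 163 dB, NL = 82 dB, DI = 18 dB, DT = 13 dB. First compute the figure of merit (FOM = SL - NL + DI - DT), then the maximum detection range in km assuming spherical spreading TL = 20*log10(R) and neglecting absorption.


Step 1: FOM = SL - NL + DI - DT = 163 - 82 + 18 - 13 = 86 dB
Step 2: at max range FOM = TL = 20*log10(R), so R = 10^(86/20) = 19952.62 m = 19.95 km

19.95 km


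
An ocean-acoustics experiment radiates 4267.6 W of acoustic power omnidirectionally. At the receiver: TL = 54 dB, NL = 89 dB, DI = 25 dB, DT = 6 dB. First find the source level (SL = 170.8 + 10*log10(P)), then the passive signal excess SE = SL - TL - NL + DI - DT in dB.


Step 1: SL = 170.8 + 10*log10(4267.6) = 207.1 dB
Step 2: SE = SL - TL - NL + DI - DT = 207.1 - 54 - 89 + 25 - 6 = 83.1

83.1 dB


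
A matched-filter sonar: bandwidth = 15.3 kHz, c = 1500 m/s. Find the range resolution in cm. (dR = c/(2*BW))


dR = c/(2*BW) = 1500 / (2 * 15.3e3) = 0.049 m = 4.9 cm

4.9 cm


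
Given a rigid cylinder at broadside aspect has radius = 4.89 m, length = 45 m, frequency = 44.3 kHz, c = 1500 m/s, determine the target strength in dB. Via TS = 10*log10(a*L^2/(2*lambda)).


51.65 dB


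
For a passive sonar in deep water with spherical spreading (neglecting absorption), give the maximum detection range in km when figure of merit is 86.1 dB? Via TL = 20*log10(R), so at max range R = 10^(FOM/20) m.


20.18 km


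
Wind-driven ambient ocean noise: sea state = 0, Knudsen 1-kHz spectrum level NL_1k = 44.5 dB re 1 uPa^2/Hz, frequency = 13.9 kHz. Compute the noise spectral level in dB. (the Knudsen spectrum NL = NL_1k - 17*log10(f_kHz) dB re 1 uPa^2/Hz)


NL = NL_1k - 17*log10(f_kHz) = 44.5 - 17*log10(13.9) = 44.5 - (19.43) = 25.07

25.07 dB


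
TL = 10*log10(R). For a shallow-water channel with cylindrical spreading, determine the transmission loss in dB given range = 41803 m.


TL = 10*log10(41803) = 46.21

46.21 dB


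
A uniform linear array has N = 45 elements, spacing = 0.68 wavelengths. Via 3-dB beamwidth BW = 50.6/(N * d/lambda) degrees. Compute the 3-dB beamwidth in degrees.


BW = 50.6 / (45 * 0.68) = 50.6 / 30.6 = 1.65

1.65 deg


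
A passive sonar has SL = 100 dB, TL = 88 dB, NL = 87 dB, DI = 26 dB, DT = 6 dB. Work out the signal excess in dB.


-55 dB


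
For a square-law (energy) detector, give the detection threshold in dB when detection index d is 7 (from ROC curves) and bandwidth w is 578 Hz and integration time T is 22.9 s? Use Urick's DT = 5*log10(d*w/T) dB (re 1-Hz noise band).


DT = 5*log10(d*w/T) = 5*log10(7 * 578 / 22.9) = 5*log10(176.68) = 11.24

11.24 dB


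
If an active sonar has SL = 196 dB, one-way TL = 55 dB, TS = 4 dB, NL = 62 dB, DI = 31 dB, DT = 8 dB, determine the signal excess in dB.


SE = SL - 2*TL + TS - NL + DI - DT = 196 - 2*55 + (4) - 62 + 31 - 8 = 51

51 dB


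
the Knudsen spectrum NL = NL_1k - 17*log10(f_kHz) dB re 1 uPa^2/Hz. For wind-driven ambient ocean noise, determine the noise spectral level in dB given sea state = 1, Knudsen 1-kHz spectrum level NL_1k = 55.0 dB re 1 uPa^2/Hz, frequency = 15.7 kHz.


34.67 dB


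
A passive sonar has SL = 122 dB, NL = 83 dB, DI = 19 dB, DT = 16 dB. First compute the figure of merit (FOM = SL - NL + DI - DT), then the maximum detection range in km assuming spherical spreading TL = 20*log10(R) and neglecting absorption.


Step 1: FOM = SL - NL + DI - DT = 122 - 83 + 19 - 16 = 42 dB
Step 2: at max range FOM = TL = 20*log10(R), so R = 10^(42/20) = 125.89 m = 0.13 km

0.13 km


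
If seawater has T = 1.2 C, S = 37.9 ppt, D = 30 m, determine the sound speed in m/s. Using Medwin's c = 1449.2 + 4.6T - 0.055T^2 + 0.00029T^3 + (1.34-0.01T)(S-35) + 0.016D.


c = 1449.2 + 4.6*1.2 - 0.055*1.2^2 + 0.00029*1.2^3 + (1.34 - 0.01*1.2)*(37.9 - 35) + 0.016*30 = 1458.97

1458.97 m/s


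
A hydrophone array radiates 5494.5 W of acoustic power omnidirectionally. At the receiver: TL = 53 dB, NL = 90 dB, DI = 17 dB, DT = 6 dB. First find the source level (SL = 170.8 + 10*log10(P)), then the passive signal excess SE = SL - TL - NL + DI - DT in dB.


Step 1: SL = 170.8 + 10*log10(5494.5) = 208.2 dB
Step 2: SE = SL - TL - NL + DI - DT = 208.2 - 53 - 90 + 17 - 6 = 76.2

76.2 dB


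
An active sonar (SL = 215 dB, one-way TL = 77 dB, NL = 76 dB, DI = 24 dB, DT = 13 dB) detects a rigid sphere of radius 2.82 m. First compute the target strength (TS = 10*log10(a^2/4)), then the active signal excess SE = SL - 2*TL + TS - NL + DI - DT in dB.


Step 1: TS = 10*log10(2.82^2/4) = 2.98 dB
Step 2: SE = SL - 2*TL + TS - NL + DI - DT = 215 - 2*77 + (2.98) - 76 + 24 - 13 = -1.02

-1.02 dB


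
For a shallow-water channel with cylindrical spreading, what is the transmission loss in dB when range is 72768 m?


TL = 10*log10(72768) = 48.62

48.62 dB


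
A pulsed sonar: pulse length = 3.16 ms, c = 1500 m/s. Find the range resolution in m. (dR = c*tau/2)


dR = c*tau/2 = 1500 * 3.16e-3 / 2 = 2.37

2.37 m


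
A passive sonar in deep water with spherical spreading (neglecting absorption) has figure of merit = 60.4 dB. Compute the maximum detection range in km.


At max range FOM = TL, so 20*log10(R) = 60.4
R = 10^(60.4/20) = 1047.13 m = 1.05 km

1.05 km


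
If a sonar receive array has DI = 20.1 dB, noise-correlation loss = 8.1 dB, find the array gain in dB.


12.0 dB


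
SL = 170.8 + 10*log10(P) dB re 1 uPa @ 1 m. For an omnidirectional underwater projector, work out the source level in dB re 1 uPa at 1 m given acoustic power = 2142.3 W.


SL = 170.8 + 10*log10(2142.3) = 170.8 + 33.31 = 204.11

204.11 dB


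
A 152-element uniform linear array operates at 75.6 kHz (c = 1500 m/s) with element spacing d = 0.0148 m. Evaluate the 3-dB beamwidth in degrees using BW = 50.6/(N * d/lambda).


0.45 deg


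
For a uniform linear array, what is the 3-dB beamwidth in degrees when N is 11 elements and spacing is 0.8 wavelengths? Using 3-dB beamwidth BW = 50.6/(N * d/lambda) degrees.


5.75 deg


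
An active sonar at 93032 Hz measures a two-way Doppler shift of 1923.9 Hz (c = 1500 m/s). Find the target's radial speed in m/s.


From fd = 2*f*v/c, v = c*fd/(2*f) = 1500 * 1923.9 / (2*93032) = 15.51

15.51 m/s


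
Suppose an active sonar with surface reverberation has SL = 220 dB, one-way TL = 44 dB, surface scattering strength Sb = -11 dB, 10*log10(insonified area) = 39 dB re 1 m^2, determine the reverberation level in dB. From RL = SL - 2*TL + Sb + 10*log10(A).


RL = SL - 2*TL + Sb + 10*log10(A) = 220 - 2*44 + (-11) + 39 = 160

160 dB


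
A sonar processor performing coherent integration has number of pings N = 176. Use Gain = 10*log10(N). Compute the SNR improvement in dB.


Gain = 10*log10(176) = 22.46

22.46 dB


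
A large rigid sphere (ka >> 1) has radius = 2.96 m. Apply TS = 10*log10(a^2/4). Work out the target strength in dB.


3.41 dB


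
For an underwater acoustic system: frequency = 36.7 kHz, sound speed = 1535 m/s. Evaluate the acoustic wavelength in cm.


lambda = c/f = 1535 / 36700 = 0.0418 m = 4.18 cm

4.18 cm


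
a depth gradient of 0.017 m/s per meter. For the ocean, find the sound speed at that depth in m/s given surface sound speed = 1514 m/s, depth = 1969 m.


c = 1514 + 0.017 * 1969 = 1547.473

1547.473 m/s


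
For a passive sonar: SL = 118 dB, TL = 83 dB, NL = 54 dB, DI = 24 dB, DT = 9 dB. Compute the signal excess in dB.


-4 dB


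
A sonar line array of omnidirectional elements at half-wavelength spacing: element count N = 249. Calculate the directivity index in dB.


DI = 10*log10(249) = 23.96

23.96 dB


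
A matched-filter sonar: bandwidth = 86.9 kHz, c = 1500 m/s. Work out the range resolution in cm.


dR = c/(2*BW) = 1500 / (2 * 86.9e3) = 0.0086 m = 0.86 cm

0.86 cm


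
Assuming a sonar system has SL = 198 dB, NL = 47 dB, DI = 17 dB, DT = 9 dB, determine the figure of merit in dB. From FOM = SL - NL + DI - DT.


159 dB


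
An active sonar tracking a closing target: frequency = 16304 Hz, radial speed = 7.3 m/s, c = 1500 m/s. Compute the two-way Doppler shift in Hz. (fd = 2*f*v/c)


158.69 Hz


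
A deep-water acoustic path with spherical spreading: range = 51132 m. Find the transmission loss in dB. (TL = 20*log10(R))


TL = 20*log10(51132) = 94.17

94.17 dB


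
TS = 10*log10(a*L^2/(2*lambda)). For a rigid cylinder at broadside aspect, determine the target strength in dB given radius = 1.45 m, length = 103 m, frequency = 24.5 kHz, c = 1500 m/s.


lambda = 1500/24500 = 0.06122 m
TS = 10*log10(1.45*103^2/(2*0.06122)) = 50.99

50.99 dB


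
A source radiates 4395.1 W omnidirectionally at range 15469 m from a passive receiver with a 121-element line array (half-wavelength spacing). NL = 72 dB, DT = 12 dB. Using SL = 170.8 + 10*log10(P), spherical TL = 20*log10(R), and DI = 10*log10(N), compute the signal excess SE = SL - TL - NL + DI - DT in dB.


60.27 dB


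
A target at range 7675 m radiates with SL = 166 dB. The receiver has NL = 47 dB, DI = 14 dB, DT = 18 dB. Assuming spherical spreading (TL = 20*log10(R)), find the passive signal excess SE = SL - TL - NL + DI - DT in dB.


Step 1: TL = 20*log10(7675) = 77.7 dB
Step 2: SE = 166 - 77.7 - 47 + 14 - 18 = 37.3

37.3 dB


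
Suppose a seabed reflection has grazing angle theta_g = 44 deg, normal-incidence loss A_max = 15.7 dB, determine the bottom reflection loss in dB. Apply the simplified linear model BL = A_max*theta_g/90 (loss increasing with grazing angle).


BL = A_max * theta_g / 90 = 15.7 * 44 / 90 = 7.68

7.68 dB


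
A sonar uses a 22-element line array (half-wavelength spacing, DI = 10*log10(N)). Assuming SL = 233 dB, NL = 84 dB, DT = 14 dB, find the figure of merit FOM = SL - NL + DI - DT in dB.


148.42 dB


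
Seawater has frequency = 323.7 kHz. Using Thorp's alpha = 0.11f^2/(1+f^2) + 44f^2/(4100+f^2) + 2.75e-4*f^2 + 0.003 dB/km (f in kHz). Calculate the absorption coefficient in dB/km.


f^2 = 104781.69
alpha = 0.11*104781.69/(1+104781.69) + 44*104781.69/(4100+104781.69) + 2.75e-4*104781.69 + 0.003 = 71.271

71.271 dB/km


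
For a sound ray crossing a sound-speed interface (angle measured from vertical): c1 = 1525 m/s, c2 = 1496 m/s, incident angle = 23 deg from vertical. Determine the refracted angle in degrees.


22.54 deg


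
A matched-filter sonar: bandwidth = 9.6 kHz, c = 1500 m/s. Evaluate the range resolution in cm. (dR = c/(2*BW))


dR = c/(2*BW) = 1500 / (2 * 9.6e3) = 0.0781 m = 7.81 cm

7.81 cm


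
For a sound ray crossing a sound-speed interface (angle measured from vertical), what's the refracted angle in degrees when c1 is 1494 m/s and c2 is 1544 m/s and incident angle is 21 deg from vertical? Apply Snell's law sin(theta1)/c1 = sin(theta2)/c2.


21.74 deg


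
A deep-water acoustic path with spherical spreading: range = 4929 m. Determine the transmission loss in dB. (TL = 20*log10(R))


TL = 20*log10(4929) = 73.86

73.86 dB


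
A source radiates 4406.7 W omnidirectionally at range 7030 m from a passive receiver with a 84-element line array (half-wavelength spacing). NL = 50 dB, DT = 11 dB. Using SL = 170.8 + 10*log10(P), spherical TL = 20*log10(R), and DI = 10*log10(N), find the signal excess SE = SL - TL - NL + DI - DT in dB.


Step 1: SL = 170.8 + 10*log10(4406.7) = 207.24 dB
Step 2: TL = 20*log10(7030) = 76.94 dB
Step 3: DI = 10*log10(84) = 19.24 dB
Step 4: SE = SL - TL - NL + DI - DT = 207.24 - 76.94 - 50 + 19.24 - 11 = 88.54

88.54 dB


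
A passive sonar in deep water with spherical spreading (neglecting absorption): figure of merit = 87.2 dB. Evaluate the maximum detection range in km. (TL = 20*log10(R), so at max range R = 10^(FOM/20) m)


At max range FOM = TL, so 20*log10(R) = 87.2
R = 10^(87.2/20) = 22908.68 m = 22.91 km

22.91 km


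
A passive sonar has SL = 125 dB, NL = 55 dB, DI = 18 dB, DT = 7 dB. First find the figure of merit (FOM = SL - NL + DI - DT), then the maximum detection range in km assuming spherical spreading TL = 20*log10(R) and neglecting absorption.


Step 1: FOM = SL - NL + DI - DT = 125 - 55 + 18 - 7 = 81 dB
Step 2: at max range FOM = TL = 20*log10(R), so R = 10^(81/20) = 11220.18 m = 11.22 km

11.22 km


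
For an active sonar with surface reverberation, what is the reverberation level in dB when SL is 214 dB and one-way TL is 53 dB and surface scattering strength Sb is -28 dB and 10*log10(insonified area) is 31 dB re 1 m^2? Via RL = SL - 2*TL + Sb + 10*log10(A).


RL = SL - 2*TL + Sb + 10*log10(A) = 214 - 2*53 + (-28) + 31 = 111

111 dB


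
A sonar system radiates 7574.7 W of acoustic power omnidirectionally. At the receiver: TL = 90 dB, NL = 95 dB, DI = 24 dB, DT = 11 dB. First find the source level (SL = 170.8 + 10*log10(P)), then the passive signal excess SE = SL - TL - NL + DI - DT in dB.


Step 1: SL = 170.8 + 10*log10(7574.7) = 209.59 dB
Step 2: SE = SL - TL - NL + DI - DT = 209.59 - 90 - 95 + 24 - 11 = 37.59

37.59 dB


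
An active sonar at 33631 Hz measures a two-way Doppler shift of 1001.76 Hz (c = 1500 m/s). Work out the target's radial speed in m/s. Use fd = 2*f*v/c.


22.34 m/s


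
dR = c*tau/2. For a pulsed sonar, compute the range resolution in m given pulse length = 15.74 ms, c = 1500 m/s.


dR = c*tau/2 = 1500 * 15.74e-3 / 2 = 11.805

11.805 m


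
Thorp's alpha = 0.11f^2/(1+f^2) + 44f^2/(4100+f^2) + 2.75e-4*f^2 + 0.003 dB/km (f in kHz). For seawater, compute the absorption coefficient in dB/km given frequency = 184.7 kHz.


f^2 = 34114.09
alpha = 0.11*34114.09/(1+34114.09) + 44*34114.09/(4100+34114.09) + 2.75e-4*34114.09 + 0.003 = 48.774

48.774 dB/km


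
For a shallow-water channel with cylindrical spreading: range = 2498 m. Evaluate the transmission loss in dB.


33.98 dB


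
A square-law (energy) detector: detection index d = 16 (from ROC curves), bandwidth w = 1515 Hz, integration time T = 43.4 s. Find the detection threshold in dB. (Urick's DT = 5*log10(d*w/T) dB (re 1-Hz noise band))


13.74 dB


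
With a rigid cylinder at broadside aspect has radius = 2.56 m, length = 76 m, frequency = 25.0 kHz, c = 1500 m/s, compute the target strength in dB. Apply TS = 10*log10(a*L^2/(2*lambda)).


lambda = 1500/25000 = 0.06 m
TS = 10*log10(2.56*76^2/(2*0.06)) = 50.91

50.91 dB


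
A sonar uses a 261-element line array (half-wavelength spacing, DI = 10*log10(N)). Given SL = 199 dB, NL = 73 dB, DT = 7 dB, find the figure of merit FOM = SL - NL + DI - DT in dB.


Step 1: DI = 10*log10(261) = 24.17 dB
Step 2: FOM = SL - NL + DI - DT = 199 - 73 + 24.17 - 7 = 143.17

143.17 dB


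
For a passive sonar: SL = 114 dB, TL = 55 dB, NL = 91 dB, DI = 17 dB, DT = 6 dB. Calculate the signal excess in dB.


-21 dB


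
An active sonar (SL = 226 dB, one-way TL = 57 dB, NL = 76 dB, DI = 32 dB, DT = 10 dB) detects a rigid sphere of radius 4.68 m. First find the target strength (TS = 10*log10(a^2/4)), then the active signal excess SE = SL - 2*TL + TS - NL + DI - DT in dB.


Step 1: TS = 10*log10(4.68^2/4) = 7.38 dB
Step 2: SE = SL - 2*TL + TS - NL + DI - DT = 226 - 2*57 + (7.38) - 76 + 32 - 10 = 65.38

65.38 dB


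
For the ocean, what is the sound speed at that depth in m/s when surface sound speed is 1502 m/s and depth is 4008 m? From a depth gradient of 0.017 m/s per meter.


c = 1502 + 0.017 * 4008 = 1570.136

1570.136 m/s


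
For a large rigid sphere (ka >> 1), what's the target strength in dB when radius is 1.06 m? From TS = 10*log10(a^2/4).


TS = 10*log10(1.06^2 / 4) = 10*log10(0.2809) = -5.51

-5.51 dB


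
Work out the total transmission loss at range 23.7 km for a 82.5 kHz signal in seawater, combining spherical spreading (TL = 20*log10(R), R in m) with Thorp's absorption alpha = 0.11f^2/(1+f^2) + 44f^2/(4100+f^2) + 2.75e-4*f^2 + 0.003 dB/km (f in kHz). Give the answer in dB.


Step 1 (Thorp): alpha = 0.11*6806.25/(1+6806.25) + 44*6806.25/(4100+6806.25) + 2.75e-4*6806.25 + 0.003 = 29.4437 dB/km
Step 2: TL_spread = 20*log10(23700) = 87.49 dB
Step 3: TL_abs = alpha*R = 29.4437 * 23.7 = 697.82 dB
Step 4: TL_total = 87.49 + 697.82 = 785.31

785.31 dB


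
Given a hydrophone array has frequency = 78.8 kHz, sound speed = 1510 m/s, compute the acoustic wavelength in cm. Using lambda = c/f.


lambda = c/f = 1510 / 78800 = 0.0192 m = 1.92 cm

1.92 cm


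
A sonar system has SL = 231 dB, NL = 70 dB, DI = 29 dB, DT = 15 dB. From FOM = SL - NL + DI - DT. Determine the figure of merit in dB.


175 dB


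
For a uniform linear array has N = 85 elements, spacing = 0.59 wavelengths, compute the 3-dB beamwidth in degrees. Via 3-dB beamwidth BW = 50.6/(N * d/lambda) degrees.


1.01 deg


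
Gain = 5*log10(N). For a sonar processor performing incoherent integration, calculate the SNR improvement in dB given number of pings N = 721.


14.29 dB


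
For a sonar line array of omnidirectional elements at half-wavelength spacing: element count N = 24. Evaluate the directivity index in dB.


13.8 dB


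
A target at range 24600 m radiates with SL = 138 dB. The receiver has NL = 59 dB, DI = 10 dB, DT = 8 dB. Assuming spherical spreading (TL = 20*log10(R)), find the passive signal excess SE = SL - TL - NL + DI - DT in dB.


Step 1: TL = 20*log10(24600) = 87.82 dB
Step 2: SE = 138 - 87.82 - 59 + 10 - 8 = -6.82

-6.82 dB


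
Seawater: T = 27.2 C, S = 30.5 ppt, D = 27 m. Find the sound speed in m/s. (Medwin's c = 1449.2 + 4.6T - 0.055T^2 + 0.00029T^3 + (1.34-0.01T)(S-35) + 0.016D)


c = 1449.2 + 4.6*27.2 - 0.055*27.2^2 + 0.00029*27.2^3 + (1.34 - 0.01*27.2)*(30.5 - 35) + 0.016*27 = 1535.09

1535.09 m/s


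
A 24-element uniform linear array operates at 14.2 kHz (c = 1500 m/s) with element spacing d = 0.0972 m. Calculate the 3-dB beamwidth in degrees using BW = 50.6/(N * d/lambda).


2.29 deg


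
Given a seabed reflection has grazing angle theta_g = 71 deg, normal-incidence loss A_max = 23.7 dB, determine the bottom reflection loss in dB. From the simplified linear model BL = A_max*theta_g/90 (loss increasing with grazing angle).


18.7 dB


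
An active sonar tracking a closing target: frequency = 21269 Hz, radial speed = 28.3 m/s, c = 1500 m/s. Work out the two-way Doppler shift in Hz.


802.55 Hz


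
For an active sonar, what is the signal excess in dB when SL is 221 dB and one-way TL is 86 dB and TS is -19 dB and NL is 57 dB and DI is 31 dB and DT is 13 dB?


SE = SL - 2*TL + TS - NL + DI - DT = 221 - 2*86 + (-19) - 57 + 31 - 13 = -9

-9 dB


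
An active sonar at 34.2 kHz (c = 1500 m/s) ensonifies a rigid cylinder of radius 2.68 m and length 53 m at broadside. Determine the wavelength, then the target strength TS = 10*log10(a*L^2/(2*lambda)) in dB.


Step 1: lambda = c/f = 1500/34200 = 0.04386 m
Step 2: TS = 10*log10(a*L^2/(2*lambda)) = 10*log10(2.68*53^2/(2*0.04386)) = 49.34

49.34 dB


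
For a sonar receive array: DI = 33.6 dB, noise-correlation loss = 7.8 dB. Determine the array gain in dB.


25.8 dB


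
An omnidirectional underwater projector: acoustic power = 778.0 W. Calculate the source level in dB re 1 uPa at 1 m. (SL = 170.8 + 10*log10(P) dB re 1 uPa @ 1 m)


199.71 dB


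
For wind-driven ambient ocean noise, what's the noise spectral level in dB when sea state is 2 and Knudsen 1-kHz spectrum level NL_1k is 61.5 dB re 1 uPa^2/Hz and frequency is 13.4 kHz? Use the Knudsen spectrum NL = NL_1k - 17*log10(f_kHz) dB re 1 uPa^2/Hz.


NL = NL_1k - 17*log10(f_kHz) = 61.5 - 17*log10(13.4) = 61.5 - (19.16) = 42.34

42.34 dB


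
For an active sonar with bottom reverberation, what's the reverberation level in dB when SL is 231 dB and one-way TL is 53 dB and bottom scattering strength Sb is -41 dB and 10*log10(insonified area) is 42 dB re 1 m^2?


RL = SL - 2*TL + Sb + 10*log10(A) = 231 - 2*53 + (-41) + 42 = 126

126 dB


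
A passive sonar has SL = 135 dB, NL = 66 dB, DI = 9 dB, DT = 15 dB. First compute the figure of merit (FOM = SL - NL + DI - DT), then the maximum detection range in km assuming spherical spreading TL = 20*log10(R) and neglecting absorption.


Step 1: FOM = SL - NL + DI - DT = 135 - 66 + 9 - 15 = 63 dB
Step 2: at max range FOM = TL = 20*log10(R), so R = 10^(63/20) = 1412.54 m = 1.41 km

1.41 km


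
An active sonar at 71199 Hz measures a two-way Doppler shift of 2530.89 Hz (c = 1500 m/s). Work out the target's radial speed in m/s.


From fd = 2*f*v/c, v = c*fd/(2*f) = 1500 * 2530.89 / (2*71199) = 26.66

26.66 m/s


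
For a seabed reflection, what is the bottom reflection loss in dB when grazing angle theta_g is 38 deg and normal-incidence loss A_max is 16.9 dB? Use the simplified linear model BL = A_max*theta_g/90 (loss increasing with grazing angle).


BL = A_max * theta_g / 90 = 16.9 * 38 / 90 = 7.14

7.14 dB


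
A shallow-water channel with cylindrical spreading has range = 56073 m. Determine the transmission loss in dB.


TL = 10*log10(56073) = 47.49

47.49 dB


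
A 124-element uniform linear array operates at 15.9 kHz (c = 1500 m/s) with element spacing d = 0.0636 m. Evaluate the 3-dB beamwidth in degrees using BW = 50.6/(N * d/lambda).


0.61 deg


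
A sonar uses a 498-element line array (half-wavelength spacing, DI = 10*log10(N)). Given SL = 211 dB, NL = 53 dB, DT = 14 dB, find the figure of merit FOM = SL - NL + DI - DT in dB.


170.97 dB


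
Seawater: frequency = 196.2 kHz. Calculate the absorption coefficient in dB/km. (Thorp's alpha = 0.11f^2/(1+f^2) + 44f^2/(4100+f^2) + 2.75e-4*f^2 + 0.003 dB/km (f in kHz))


50.464 dB/km


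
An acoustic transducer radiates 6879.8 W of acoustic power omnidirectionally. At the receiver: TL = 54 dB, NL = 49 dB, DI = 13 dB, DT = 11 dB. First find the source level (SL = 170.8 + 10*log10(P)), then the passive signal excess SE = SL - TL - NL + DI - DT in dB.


Step 1: SL = 170.8 + 10*log10(6879.8) = 209.18 dB
Step 2: SE = SL - TL - NL + DI - DT = 209.18 - 54 - 49 + 13 - 11 = 108.18

108.18 dB


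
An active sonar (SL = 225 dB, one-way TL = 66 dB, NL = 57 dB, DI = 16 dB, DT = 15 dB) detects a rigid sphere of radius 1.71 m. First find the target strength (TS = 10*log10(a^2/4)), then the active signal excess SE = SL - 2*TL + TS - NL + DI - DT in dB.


Step 1: TS = 10*log10(1.71^2/4) = -1.36 dB
Step 2: SE = SL - 2*TL + TS - NL + DI - DT = 225 - 2*66 + (-1.36) - 57 + 16 - 15 = 35.64

35.64 dB


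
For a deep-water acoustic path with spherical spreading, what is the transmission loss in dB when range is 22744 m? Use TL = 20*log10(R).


TL = 20*log10(22744) = 87.14

87.14 dB


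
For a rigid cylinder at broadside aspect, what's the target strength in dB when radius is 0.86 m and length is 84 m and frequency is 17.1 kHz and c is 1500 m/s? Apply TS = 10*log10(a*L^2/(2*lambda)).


lambda = 1500/17100 = 0.08772 m
TS = 10*log10(0.86*84^2/(2*0.08772)) = 45.39

45.39 dB


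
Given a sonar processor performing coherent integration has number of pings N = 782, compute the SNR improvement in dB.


Gain = 10*log10(782) = 28.93

28.93 dB


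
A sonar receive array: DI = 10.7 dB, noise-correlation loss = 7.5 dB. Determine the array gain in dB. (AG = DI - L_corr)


AG = DI - L_corr = 10.7 - 7.5 = 3.2

3.2 dB


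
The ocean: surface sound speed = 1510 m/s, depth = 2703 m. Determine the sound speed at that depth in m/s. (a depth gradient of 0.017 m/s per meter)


1555.951 m/s


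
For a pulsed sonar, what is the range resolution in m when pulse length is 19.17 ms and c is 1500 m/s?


dR = c*tau/2 = 1500 * 19.17e-3 / 2 = 14.3775

14.3775 m


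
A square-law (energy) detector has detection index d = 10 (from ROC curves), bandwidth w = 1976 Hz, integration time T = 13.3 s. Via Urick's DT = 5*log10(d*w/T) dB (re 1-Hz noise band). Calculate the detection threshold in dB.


DT = 5*log10(d*w/T) = 5*log10(10 * 1976 / 13.3) = 5*log10(1485.71) = 15.86

15.86 dB


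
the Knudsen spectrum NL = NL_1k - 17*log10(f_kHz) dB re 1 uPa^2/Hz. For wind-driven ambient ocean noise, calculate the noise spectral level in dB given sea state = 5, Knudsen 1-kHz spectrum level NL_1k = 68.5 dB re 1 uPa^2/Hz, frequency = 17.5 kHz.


47.37 dB


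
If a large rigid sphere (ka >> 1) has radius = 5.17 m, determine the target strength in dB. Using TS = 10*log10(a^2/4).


TS = 10*log10(5.17^2 / 4) = 10*log10(6.682225) = 8.25

8.25 dB


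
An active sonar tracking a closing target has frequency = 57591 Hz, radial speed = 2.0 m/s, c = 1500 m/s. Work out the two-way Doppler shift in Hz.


153.58 Hz


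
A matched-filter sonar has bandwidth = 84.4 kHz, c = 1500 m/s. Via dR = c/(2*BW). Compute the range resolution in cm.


dR = c/(2*BW) = 1500 / (2 * 84.4e3) = 0.0089 m = 0.89 cm

0.89 cm


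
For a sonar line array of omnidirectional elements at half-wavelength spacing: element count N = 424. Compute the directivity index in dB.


DI = 10*log10(424) = 26.27

26.27 dB


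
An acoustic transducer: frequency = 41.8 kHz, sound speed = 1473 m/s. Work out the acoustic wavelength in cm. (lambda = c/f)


lambda = c/f = 1473 / 41800 = 0.0352 m = 3.52 cm

3.52 cm


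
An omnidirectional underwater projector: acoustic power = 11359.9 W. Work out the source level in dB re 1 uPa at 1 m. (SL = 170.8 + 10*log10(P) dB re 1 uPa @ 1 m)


211.35 dB


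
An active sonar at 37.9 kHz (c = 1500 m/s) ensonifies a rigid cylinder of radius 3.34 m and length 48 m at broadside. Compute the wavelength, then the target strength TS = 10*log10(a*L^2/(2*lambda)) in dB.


Step 1: lambda = c/f = 1500/37900 = 0.03958 m
Step 2: TS = 10*log10(a*L^2/(2*lambda)) = 10*log10(3.34*48^2/(2*0.03958)) = 49.88

49.88 dB


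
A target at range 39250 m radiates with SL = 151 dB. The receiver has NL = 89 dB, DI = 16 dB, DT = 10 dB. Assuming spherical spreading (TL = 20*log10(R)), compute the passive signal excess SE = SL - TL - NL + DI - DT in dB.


-23.88 dB


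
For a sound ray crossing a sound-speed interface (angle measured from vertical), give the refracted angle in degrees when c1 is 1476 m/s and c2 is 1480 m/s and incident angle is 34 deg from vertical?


34.1 deg


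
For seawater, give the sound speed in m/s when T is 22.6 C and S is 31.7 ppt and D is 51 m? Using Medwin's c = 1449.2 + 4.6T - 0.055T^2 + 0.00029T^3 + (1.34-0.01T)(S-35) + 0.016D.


c = 1449.2 + 4.6*22.6 - 0.055*22.6^2 + 0.00029*22.6^3 + (1.34 - 0.01*22.6)*(31.7 - 35) + 0.016*51 = 1525.56

1525.56 m/s


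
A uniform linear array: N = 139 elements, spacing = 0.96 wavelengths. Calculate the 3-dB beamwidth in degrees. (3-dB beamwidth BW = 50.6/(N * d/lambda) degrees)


BW = 50.6 / (139 * 0.96) = 50.6 / 133.44 = 0.38

0.38 deg


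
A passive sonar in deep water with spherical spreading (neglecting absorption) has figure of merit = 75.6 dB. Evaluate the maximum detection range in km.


At max range FOM = TL, so 20*log10(R) = 75.6
R = 10^(75.6/20) = 6025.6 m = 6.03 km

6.03 km


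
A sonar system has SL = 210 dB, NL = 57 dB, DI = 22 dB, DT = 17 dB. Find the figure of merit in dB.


FOM = SL - NL + DI - DT = 210 - 57 + 22 - 17 = 158

158 dB


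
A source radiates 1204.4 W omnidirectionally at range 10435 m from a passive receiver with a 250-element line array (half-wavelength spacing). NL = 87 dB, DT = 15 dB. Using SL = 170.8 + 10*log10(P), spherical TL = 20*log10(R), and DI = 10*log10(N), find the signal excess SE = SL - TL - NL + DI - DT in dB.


43.22 dB


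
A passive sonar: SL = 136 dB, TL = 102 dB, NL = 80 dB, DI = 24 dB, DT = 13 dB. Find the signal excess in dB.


-35 dB


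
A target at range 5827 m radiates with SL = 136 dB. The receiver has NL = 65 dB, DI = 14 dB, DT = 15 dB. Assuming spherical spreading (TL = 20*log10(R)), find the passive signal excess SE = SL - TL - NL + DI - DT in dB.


-5.31 dB


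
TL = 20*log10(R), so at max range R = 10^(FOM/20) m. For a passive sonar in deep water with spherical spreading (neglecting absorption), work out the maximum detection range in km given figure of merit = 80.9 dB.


11.09 km


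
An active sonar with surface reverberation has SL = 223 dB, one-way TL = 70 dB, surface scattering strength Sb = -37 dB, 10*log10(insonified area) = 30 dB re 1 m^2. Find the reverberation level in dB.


RL = SL - 2*TL + Sb + 10*log10(A) = 223 - 2*70 + (-37) + 30 = 76

76 dB


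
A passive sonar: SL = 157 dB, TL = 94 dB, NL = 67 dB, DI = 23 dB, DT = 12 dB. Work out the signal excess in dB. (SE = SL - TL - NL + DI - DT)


7 dB


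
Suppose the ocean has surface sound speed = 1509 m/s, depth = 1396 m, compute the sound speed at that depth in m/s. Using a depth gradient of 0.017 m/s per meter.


c = 1509 + 0.017 * 1396 = 1532.732

1532.732 m/s


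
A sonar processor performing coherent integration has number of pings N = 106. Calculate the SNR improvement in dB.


Gain = 10*log10(106) = 20.25

20.25 dB


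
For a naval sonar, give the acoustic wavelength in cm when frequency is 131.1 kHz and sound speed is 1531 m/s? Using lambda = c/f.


1.17 cm


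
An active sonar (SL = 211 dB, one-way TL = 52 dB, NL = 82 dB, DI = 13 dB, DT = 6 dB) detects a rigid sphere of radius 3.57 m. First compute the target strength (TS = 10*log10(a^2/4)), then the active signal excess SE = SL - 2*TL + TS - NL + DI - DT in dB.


Step 1: TS = 10*log10(3.57^2/4) = 5.03 dB
Step 2: SE = SL - 2*TL + TS - NL + DI - DT = 211 - 2*52 + (5.03) - 82 + 13 - 6 = 37.03

37.03 dB


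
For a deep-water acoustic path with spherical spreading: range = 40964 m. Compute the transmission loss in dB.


92.25 dB


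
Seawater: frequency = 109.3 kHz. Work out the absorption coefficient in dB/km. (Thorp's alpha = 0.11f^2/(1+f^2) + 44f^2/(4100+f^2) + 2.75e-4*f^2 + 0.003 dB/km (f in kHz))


f^2 = 11946.49
alpha = 0.11*11946.49/(1+11946.49) + 44*11946.49/(4100+11946.49) + 2.75e-4*11946.49 + 0.003 = 36.156

36.156 dB/km


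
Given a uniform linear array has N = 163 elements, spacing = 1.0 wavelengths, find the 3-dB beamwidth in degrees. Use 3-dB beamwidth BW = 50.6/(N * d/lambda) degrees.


0.31 deg


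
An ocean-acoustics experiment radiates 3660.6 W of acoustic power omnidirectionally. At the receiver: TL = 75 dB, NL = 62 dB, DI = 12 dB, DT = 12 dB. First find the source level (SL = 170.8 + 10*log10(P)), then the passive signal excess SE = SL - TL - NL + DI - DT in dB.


Step 1: SL = 170.8 + 10*log10(3660.6) = 206.44 dB
Step 2: SE = SL - TL - NL + DI - DT = 206.44 - 75 - 62 + 12 - 12 = 69.44

69.44 dB


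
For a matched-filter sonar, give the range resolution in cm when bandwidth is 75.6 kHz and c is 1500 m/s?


dR = c/(2*BW) = 1500 / (2 * 75.6e3) = 0.0099 m = 0.99 cm

0.99 cm


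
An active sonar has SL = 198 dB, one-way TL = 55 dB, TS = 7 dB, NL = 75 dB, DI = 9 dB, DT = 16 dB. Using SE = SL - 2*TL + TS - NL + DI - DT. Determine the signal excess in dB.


13 dB


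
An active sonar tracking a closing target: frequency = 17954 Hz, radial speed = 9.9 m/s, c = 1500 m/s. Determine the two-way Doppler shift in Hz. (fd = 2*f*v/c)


236.99 Hz


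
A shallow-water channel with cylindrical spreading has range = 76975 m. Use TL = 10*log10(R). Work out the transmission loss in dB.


TL = 10*log10(76975) = 48.86

48.86 dB


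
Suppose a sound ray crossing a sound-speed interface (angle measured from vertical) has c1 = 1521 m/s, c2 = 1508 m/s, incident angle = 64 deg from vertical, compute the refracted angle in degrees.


sin(theta2) = (c2/c1)*sin(theta1) = (1508/1521)*sin(64 deg) = 0.89111
theta2 = arcsin(0.89111) = 63.01

63.01 deg


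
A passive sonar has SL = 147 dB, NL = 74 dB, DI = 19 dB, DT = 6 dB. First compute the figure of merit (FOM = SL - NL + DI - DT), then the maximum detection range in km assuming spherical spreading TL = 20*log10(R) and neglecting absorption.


Step 1: FOM = SL - NL + DI - DT = 147 - 74 + 19 - 6 = 86 dB
Step 2: at max range FOM = TL = 20*log10(R), so R = 10^(86/20) = 19952.62 m = 19.95 km

19.95 km


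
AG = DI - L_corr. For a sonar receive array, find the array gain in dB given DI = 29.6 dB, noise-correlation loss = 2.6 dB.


AG = DI - L_corr = 29.6 - 2.6 = 27.0

27.0 dB


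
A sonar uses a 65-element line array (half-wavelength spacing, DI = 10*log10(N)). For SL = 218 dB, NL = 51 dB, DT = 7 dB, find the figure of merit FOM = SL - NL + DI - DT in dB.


178.13 dB


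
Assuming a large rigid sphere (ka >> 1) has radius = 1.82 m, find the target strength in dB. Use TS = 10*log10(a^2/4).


TS = 10*log10(1.82^2 / 4) = 10*log10(0.8281) = -0.82

-0.82 dB


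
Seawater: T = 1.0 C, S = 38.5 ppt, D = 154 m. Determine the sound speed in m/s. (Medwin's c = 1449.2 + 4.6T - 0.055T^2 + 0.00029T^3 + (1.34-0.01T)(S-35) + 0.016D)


c = 1449.2 + 4.6*1.0 - 0.055*1.0^2 + 0.00029*1.0^3 + (1.34 - 0.01*1.0)*(38.5 - 35) + 0.016*154 = 1460.86

1460.86 m/s


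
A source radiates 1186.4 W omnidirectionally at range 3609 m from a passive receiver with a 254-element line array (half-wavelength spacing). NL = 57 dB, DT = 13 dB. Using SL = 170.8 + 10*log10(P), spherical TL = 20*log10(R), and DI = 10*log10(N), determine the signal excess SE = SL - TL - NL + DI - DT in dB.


84.44 dB


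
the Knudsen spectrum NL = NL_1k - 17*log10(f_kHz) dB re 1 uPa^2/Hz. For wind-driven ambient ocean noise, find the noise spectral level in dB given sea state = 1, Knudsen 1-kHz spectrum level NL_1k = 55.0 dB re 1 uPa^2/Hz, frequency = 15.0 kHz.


NL = NL_1k - 17*log10(f_kHz) = 55.0 - 17*log10(15.0) = 55.0 - (19.99) = 35.01

35.01 dB


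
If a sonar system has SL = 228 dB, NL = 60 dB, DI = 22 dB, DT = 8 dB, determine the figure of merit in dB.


182 dB
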